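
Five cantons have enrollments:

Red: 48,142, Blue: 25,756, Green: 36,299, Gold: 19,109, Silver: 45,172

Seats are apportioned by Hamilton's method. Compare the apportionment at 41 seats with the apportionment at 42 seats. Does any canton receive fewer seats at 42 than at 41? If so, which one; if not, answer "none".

At 41 seats: Red 11, Blue 6, Green 9, Gold 4, Silver 11.
At 42 seats: Red 11, Blue 6, Green 9, Gold 5, Silver 11.
No canton's allocation decreased.

none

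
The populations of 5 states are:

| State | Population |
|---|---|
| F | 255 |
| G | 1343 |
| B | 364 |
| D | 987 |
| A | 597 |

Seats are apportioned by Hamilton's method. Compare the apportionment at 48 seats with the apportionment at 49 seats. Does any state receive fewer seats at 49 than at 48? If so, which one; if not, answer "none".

F

At 48 seats: F 4, G 18, B 5, D 13, A 8.
At 49 seats: F 3, G 19, B 5, D 14, A 8.
F drops from 4 to 3.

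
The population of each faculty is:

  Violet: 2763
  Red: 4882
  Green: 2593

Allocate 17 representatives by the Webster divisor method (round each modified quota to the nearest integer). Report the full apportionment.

Standard divisor 10238/17 ≈ 602.235; standard quotas: Violet 4.588, Red 8.106, Green 4.306.
Rounding to the nearest integer gives Violet 5, Red 8, Green 4 — total 17, matching the house size, so no adjustment is needed.

Violet 5, Red 8, Green 4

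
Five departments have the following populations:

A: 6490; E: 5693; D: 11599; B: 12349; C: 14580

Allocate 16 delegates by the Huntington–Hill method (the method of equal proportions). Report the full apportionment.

With divisor 3304: modified quotas A 1.964, E 1.723, D 3.511, B 3.738, C 4.413.
Geometric-mean thresholds: A √(1·2)=1.414, E √(1·2)=1.414, D √(3·4)=3.464, B √(3·4)=3.464, C √(4·5)=4.472.
Each quota rounded against its threshold gives A 2, E 2, D 4, B 4, C 4 (total 16).

A 2, E 2, D 4, B 4, C 4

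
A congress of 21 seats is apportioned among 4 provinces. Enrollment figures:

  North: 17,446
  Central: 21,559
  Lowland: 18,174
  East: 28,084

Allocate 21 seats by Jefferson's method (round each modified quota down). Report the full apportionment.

Standard divisor 85263/21 ≈ 4060.143; standard quotas: North 4.297, Central 5.310, Lowland 4.476, East 6.917.
Rounding down gives 4, 5, 4, 6 = 19 seats, so the divisor must be adjusted.
With modified divisor 3610: modified quotas North 4.833, Central 5.972, Lowland 5.034, East 7.780.
Rounding down: North 4, Central 5, Lowland 5, East 7 (total 21).

North=4, Central=5, Lowland=5, East=7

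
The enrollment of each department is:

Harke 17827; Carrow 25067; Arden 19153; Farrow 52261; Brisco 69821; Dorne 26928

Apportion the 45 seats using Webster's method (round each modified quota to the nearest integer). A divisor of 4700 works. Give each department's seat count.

Harke=4, Carrow=5, Arden=4, Farrow=11, Brisco=15, Dorne=6

With modified divisor 4700: modified quotas Harke 3.793, Carrow 5.333, Arden 4.075, Farrow 11.119, Brisco 14.856, Dorne 5.729.
Rounding to the nearest integer: Harke 4, Carrow 5, Arden 4, Farrow 11, Brisco 15, Dorne 6 (total 45).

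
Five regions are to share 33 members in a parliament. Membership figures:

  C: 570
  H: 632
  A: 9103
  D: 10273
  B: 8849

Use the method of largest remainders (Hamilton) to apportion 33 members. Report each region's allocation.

Total 29427; standard divisor 29427/33 ≈ 891.727.
Standard quotas: C 0.6392, H 0.7087, A 10.2083, D 11.5203, B 9.9234.
Lower quotas: C 0, H 0, A 10, D 11, B 9 (sum 30, leaving 3 seats).
Remainders in descending order: B 0.9234, H 0.7087, C 0.6392, D 0.5203, A 0.2083.
The surplus seats go to B, H, C.

C 1, H 1, A 10, D 11, B 10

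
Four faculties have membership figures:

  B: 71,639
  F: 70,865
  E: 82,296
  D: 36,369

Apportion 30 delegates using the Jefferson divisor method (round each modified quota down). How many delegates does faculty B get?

Standard divisor 261169/30 ≈ 8705.633; standard quotas: B 8.229, F 8.140, E 9.453, D 4.178.
Rounding down gives 8, 8, 9, 4 = 29 seats, so the divisor must be adjusted.
With modified divisor 8100: modified quotas B 8.844, F 8.749, E 10.160, D 4.490.
Rounding down: B 8, F 8, E 10, D 4 (total 30).
B receives 8.

8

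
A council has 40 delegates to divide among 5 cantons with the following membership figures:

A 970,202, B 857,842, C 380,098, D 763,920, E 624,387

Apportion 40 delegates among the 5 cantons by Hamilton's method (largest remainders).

The standard divisor is 3596449/40 ≈ 89911.225.
Standard quotas: A 10.7907, B 9.5410, C 4.2275, D 8.4964, E 6.9445.
Lower quotas: A 10, B 9, C 4, D 8, E 6 (sum 37, leaving 3 seats).
Remainders in descending order: E 0.9445, A 0.7907, B 0.5410, D 0.4964, C 0.2275.
Largest remainders: E, A, B receive the extra seats.

A 11, B 10, C 4, D 8, E 7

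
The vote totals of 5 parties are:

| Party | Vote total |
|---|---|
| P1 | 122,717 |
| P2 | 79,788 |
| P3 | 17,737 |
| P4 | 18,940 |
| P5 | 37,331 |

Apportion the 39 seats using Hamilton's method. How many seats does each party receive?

The standard divisor is 276513/39 ≈ 7090.077.
Standard quotas: P1 17.3083, P2 11.2535, P3 2.5017, P4 2.6713, P5 5.2652.
Lower quotas: P1 17, P2 11, P3 2, P4 2, P5 5 (sum 37, leaving 2 seats).
Remainders in descending order: P4 0.6713, P3 0.5017, P1 0.3083, P5 0.2652, P2 0.2535.
Largest remainders: P4, P3 receive the extra seats.

P1 17, P2 11, P3 3, P4 3, P5 5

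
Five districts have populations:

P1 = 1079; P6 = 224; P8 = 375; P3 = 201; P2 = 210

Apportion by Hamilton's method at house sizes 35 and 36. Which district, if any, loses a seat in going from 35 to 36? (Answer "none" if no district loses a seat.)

none

At 35 seats: P1 18, P6 4, P8 6, P3 3, P2 4.
At 36 seats: P1 19, P6 4, P8 6, P3 3, P2 4.
No district's allocation decreased.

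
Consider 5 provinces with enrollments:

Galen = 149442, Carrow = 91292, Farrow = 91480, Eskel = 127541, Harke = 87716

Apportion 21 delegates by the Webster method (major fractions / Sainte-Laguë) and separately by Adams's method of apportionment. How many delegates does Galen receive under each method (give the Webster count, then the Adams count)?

Webster: Galen 6, Carrow 3, Farrow 4, Eskel 5, Harke 3.
Adams: Galen 5, Carrow 4, Farrow 4, Eskel 5, Harke 3.
Galen gets 6 under Webster and 5 under Adams.

6 and 5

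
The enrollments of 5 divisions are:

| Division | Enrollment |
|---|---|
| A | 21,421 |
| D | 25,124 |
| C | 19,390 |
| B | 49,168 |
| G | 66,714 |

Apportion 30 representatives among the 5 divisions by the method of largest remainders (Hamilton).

Total 181817; standard divisor 181817/30 ≈ 6060.567.
Standard quotas: A 3.5345, D 4.1455, C 3.1994, B 8.1128, G 11.0079.
Lower quotas: A 3, D 4, C 3, B 8, G 11 (sum 29, leaving 1 seat).
Remainders in descending order: A 0.5345, C 0.1994, D 0.1455, B 0.1128, G 0.0079.
The surplus seat goes to A.

A 4; D 4; C 3; B 8; G 11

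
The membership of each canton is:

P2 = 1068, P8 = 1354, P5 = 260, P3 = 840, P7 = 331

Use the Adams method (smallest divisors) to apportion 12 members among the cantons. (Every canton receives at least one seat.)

P2 3, P8 4, P5 1, P3 3, P7 1

Standard divisor 3853/12 ≈ 321.083; standard quotas: P2 3.326, P8 4.217, P5 0.810, P3 2.616, P7 1.031.
Rounding up gives 4, 5, 1, 3, 2 = 15 seats, so the divisor must be adjusted.
With modified divisor 400: modified quotas P2 2.670, P8 3.385, P5 0.650, P3 2.100, P7 0.828.
Rounding up: P2 3, P8 4, P5 1, P3 3, P7 1 (total 12).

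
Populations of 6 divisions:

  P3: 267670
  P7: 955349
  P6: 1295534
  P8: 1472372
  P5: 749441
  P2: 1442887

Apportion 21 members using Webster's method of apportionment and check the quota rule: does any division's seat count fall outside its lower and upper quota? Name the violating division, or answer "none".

Standard quotas: P3 0.909, P7 3.245, P6 4.400, P8 5.001, P5 2.545, P2 4.900.
Webster allocation: P3 1, P7 3, P6 4, P8 5, P5 3, P2 5.
Every allocation lies between the lower and upper quota.

none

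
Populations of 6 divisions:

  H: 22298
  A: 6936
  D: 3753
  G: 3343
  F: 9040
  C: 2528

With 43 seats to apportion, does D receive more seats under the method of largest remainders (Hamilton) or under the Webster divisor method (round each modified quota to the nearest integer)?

Hamilton: H 20, A 6, D 4, G 3, F 8, C 2.
Webster: H 21, A 6, D 3, G 3, F 8, C 2.
D gets 4 under Hamilton and 3 under Webster.

Hamilton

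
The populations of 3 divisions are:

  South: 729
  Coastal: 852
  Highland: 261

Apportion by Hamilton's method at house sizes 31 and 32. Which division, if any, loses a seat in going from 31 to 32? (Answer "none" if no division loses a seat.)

Highland

At 31 seats: South 12, Coastal 14, Highland 5.
At 32 seats: South 13, Coastal 15, Highland 4.
Highland drops from 5 to 4.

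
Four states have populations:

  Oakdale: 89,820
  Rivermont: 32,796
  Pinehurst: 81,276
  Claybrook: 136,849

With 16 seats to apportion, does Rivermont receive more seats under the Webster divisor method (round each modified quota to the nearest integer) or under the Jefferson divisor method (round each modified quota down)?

Webster: Oakdale 4, Rivermont 2, Pinehurst 4, Claybrook 6.
Jefferson: Oakdale 4, Rivermont 1, Pinehurst 4, Claybrook 7.
Rivermont gets 2 under Webster and 1 under Jefferson.

Webster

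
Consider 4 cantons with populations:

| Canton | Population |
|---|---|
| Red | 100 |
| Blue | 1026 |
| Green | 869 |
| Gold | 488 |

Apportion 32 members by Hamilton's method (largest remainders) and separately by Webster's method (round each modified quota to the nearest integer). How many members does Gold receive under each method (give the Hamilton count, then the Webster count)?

7 and 6

Hamilton: Red 1, Blue 13, Green 11, Gold 7.
Webster: Red 1, Blue 14, Green 11, Gold 6.
Gold gets 7 under Hamilton and 6 under Webster.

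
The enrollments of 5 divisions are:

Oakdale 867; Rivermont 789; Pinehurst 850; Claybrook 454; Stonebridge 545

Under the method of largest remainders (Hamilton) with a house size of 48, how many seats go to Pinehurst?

12

Standard divisor: 3505 ÷ 48 ≈ 73.021.
Standard quotas: Oakdale 11.873, Rivermont 10.805, Pinehurst 11.641, Claybrook 6.217, Stonebridge 7.464.
Lower quotas: Oakdale 11, Rivermont 10, Pinehurst 11, Claybrook 6, Stonebridge 7 (sum 45, leaving 3 seats).
Remainders in descending order: Oakdale 0.873, Rivermont 0.805, Pinehurst 0.641, Stonebridge 0.464, Claybrook 0.217.
The surplus seats go to Oakdale, Rivermont, Pinehurst.
Pinehurst receives 12.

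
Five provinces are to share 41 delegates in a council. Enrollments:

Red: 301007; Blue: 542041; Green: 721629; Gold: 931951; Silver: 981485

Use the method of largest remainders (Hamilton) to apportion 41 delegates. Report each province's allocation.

Red=4, Blue=6, Green=8, Gold=11, Silver=12

Total 3478113; standard divisor 3478113/41 ≈ 84832.024.
Standard quotas: Red 3.5483, Blue 6.3896, Green 8.5066, Gold 10.9858, Silver 11.5697.
Lower quotas: Red 3, Blue 6, Green 8, Gold 10, Silver 11 (sum 38, leaving 3 seats).
Remainders in descending order: Gold 0.9858, Silver 0.5697, Red 0.5483, Green 0.5066, Blue 0.3896.
Largest remainders: Gold, Silver, Red receive the extra seats.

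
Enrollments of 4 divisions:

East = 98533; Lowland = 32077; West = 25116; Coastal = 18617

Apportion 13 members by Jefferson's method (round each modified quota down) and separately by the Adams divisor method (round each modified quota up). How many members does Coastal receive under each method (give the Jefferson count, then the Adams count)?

1 and 2

Jefferson: East 8, Lowland 2, West 2, Coastal 1.
Adams: East 7, Lowland 2, West 2, Coastal 2.
Coastal gets 1 under Jefferson and 2 under Adams.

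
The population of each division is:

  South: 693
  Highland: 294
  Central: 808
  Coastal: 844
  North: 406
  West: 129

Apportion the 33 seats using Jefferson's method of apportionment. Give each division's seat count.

South 7, Highland 3, Central 9, Coastal 9, North 4, West 1

Standard divisor 3174/33 ≈ 96.182; standard quotas: South 7.205, Highland 3.057, Central 8.401, Coastal 8.775, North 4.221, West 1.341.
Rounding down gives 7, 3, 8, 8, 4, 1 = 31 seats, so the divisor must be adjusted.
With modified divisor 88: modified quotas South 7.875, Highland 3.341, Central 9.182, Coastal 9.591, North 4.614, West 1.466.
Rounding down: South 7, Highland 3, Central 9, Coastal 9, North 4, West 1 (total 33).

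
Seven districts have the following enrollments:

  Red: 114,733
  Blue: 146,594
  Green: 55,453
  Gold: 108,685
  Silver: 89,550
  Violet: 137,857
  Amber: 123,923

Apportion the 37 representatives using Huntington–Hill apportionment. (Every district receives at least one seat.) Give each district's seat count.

With divisor 21110: modified quotas Red 5.435, Blue 6.944, Green 2.627, Gold 5.149, Silver 4.242, Violet 6.530, Amber 5.870.
Geometric-mean thresholds: Red √(5·6)=5.477, Blue √(6·7)=6.481, Green √(2·3)=2.449, Gold √(5·6)=5.477, Silver √(4·5)=4.472, Violet √(6·7)=6.481, Amber √(5·6)=5.477.
Each quota rounded against its threshold gives Red 5, Blue 7, Green 3, Gold 5, Silver 4, Violet 7, Amber 6 (total 37).

Red=5, Blue=7, Green=3, Gold=5, Silver=4, Violet=7, Amber=6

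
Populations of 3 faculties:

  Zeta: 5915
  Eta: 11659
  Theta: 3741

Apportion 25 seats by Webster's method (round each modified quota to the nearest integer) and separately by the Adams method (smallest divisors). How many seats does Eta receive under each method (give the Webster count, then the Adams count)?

14 and 13

Webster: Zeta 7, Eta 14, Theta 4.
Adams: Zeta 7, Eta 13, Theta 5.
Eta gets 14 under Webster and 13 under Adams.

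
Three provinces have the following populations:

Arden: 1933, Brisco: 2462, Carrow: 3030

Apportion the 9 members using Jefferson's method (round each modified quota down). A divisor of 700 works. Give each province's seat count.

Arden: 2, Brisco: 3, Carrow: 4

With modified divisor 700: modified quotas Arden 2.761, Brisco 3.517, Carrow 4.329.
Rounding down: Arden 2, Brisco 3, Carrow 4 (total 9).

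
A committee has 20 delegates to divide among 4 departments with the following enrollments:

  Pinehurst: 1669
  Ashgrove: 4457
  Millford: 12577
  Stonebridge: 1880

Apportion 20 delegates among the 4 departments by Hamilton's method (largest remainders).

Standard divisor: 20583 ÷ 20 ≈ 1029.15.
Standard quotas: Pinehurst 1.6217, Ashgrove 4.3308, Millford 12.2208, Stonebridge 1.8268.
Lower quotas: Pinehurst 1, Ashgrove 4, Millford 12, Stonebridge 1 (sum 18, leaving 2 seats).
Remainders in descending order: Stonebridge 0.8268, Pinehurst 0.6217, Ashgrove 0.3308, Millford 0.2208.
Largest remainders: Stonebridge, Pinehurst receive the extra seats.

Pinehurst 2, Ashgrove 4, Millford 12, Stonebridge 2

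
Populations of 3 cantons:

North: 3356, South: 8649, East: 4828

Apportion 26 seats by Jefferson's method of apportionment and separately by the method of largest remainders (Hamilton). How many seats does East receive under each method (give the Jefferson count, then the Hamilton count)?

Jefferson: North 5, South 14, East 7.
Hamilton: North 5, South 13, East 8.
East gets 7 under Jefferson and 8 under Hamilton.

7 and 8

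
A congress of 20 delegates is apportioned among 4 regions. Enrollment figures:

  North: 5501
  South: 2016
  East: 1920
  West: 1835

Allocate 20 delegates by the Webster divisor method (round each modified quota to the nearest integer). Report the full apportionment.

North: 10, South: 4, East: 3, West: 3

Standard divisor 11272/20 ≈ 563.6; standard quotas: North 9.760, South 3.577, East 3.407, West 3.256.
Rounding to the nearest integer gives North 10, South 4, East 3, West 3 — total 20, matching the house size, so no adjustment is needed.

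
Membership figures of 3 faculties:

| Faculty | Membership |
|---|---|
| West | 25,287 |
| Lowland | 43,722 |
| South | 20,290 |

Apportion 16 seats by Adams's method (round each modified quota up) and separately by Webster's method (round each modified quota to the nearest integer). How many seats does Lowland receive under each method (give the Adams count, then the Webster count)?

Adams: West 5, Lowland 7, South 4.
Webster: West 4, Lowland 8, South 4.
Lowland gets 7 under Adams and 8 under Webster.

7 and 8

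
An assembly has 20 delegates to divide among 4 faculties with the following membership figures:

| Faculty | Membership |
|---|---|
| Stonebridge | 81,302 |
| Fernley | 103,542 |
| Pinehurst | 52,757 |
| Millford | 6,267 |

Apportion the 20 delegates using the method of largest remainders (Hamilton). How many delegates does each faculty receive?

Stonebridge=7; Fernley=8; Pinehurst=4; Millford=1

Total 243868; standard divisor 243868/20 ≈ 12193.4.
Standard quotas: Stonebridge 6.6677, Fernley 8.4916, Pinehurst 4.3267, Millford 0.5140.
Lower quotas: Stonebridge 6, Fernley 8, Pinehurst 4, Millford 0 (sum 18, leaving 2 seats).
Remainders in descending order: Stonebridge 0.6677, Millford 0.5140, Fernley 0.4916, Pinehurst 0.3267.
Largest remainders: Stonebridge, Millford receive the extra seats.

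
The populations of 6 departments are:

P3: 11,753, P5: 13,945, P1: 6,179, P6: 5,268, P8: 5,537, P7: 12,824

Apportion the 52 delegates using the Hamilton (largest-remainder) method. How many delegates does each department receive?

P3=11; P5=13; P1=6; P6=5; P8=5; P7=12

Total 55506; standard divisor 55506/52 ≈ 1067.423.
Standard quotas: P3 11.0106, P5 13.0642, P1 5.7887, P6 4.9353, P8 5.1873, P7 12.0140.
Lower quotas: P3 11, P5 13, P1 5, P6 4, P8 5, P7 12 (sum 50, leaving 2 seats).
Remainders in descending order: P6 0.9353, P1 0.7887, P8 0.1873, P5 0.0642, P7 0.0140, P3 0.0106.
The surplus seats go to P6, P1.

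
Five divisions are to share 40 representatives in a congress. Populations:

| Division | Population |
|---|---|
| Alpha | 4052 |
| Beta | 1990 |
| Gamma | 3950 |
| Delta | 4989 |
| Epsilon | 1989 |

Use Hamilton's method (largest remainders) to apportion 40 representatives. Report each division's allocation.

Standard divisor: 16970 ÷ 40 ≈ 424.25.
Standard quotas: Alpha 9.551, Beta 4.691, Gamma 9.311, Delta 11.760, Epsilon 4.688.
Lower quotas: Alpha 9, Beta 4, Gamma 9, Delta 11, Epsilon 4 (sum 37, leaving 3 seats).
Remainders in descending order: Delta 0.760, Beta 0.691, Epsilon 0.688, Alpha 0.551, Gamma 0.311.
The surplus seats go to Delta, Beta, Epsilon.

Alpha: 9; Beta: 5; Gamma: 9; Delta: 12; Epsilon: 5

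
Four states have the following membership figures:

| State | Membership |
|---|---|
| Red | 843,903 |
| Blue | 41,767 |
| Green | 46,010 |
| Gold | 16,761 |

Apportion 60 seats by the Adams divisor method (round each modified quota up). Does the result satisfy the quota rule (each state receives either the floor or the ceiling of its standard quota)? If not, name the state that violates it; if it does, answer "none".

Standard quotas: Red 53.387, Blue 2.642, Green 2.911, Gold 1.060.
Adams allocation: Red 52, Blue 3, Green 3, Gold 2.
Red has quota 53.387 (lower 53, upper 54) but receives 52 — outside the quota interval.

Red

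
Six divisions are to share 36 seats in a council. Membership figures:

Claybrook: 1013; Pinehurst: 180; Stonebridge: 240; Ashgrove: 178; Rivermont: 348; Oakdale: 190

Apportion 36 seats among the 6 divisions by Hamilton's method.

Total 2149; standard divisor 2149/36 ≈ 59.694.
Standard quotas: Claybrook 16.970, Pinehurst 3.015, Stonebridge 4.020, Ashgrove 2.982, Rivermont 5.830, Oakdale 3.183.
Lower quotas: Claybrook 16, Pinehurst 3, Stonebridge 4, Ashgrove 2, Rivermont 5, Oakdale 3 (sum 33, leaving 3 seats).
Remainders in descending order: Ashgrove 0.982, Claybrook 0.970, Rivermont 0.830, Oakdale 0.183, Stonebridge 0.020, Pinehurst 0.015.
Largest remainders: Ashgrove, Claybrook, Rivermont receive the extra seats.

Claybrook 17, Pinehurst 3, Stonebridge 4, Ashgrove 3, Rivermont 6, Oakdale 3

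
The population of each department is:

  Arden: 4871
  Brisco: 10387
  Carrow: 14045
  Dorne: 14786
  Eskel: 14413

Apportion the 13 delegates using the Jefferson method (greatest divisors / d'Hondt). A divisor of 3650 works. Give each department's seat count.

With modified divisor 3650: modified quotas Arden 1.335, Brisco 2.846, Carrow 3.848, Dorne 4.051, Eskel 3.949.
Rounding down: Arden 1, Brisco 2, Carrow 3, Dorne 4, Eskel 3 (total 13).

Arden 1, Brisco 2, Carrow 3, Dorne 4, Eskel 3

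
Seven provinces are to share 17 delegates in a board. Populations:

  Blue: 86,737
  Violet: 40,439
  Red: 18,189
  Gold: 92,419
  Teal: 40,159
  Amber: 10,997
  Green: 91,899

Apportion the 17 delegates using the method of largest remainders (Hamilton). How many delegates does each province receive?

Standard divisor: 380839 ÷ 17 ≈ 22402.294.
Standard quotas: Blue 3.8718, Violet 1.8051, Red 0.8119, Gold 4.1254, Teal 1.7926, Amber 0.4909, Green 4.1022.
Lower quotas: Blue 3, Violet 1, Red 0, Gold 4, Teal 1, Amber 0, Green 4 (sum 13, leaving 4 seats).
Remainders in descending order: Blue 0.8718, Red 0.8119, Violet 0.8051, Teal 0.7926, Amber 0.4909, Gold 0.1254, Green 0.1022.
The surplus seats go to Blue, Red, Violet, Teal.

Blue=4; Violet=2; Red=1; Gold=4; Teal=2; Amber=0; Green=4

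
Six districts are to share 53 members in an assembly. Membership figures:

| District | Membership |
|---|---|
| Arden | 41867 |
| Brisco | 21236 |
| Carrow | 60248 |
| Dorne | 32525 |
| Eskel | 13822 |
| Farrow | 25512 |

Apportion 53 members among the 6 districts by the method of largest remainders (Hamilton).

Arden=11; Brisco=6; Carrow=16; Dorne=9; Eskel=4; Farrow=7

The standard divisor is 195210/53 ≈ 3683.208.
Standard quotas: Arden 11.3670, Brisco 5.7656, Carrow 16.3575, Dorne 8.8306, Eskel 3.7527, Farrow 6.9266.
Lower quotas: Arden 11, Brisco 5, Carrow 16, Dorne 8, Eskel 3, Farrow 6 (sum 49, leaving 4 seats).
Remainders in descending order: Farrow 0.9266, Dorne 0.8306, Brisco 0.7656, Eskel 0.7527, Arden 0.3670, Carrow 0.3575.
The surplus seats go to Farrow, Dorne, Brisco, Eskel.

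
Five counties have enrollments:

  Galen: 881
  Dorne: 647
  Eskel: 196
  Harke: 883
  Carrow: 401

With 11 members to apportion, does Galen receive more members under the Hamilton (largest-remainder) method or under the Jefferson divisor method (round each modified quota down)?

Hamilton: Galen 3, Dorne 2, Eskel 1, Harke 3, Carrow 2.
Jefferson: Galen 4, Dorne 2, Eskel 0, Harke 4, Carrow 1.
Galen gets 3 under Hamilton and 4 under Jefferson.

Jefferson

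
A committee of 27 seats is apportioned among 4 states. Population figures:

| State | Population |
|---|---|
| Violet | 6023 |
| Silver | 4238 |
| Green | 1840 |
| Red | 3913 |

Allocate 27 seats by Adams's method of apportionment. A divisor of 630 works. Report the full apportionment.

With modified divisor 630: modified quotas Violet 9.560, Silver 6.727, Green 2.921, Red 6.211.
Rounding up: Violet 10, Silver 7, Green 3, Red 7 (total 27).

Violet 10, Silver 7, Green 3, Red 7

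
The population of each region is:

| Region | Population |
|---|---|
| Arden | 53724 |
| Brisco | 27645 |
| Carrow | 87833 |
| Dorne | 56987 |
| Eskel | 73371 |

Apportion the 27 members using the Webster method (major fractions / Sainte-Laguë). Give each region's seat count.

Arden: 5, Brisco: 2, Carrow: 8, Dorne: 5, Eskel: 7

Standard divisor 299560/27 ≈ 11094.815; standard quotas: Arden 4.842, Brisco 2.492, Carrow 7.917, Dorne 5.136, Eskel 6.613.
Rounding to the nearest integer gives Arden 5, Brisco 2, Carrow 8, Dorne 5, Eskel 7 — total 27, matching the house size, so no adjustment is needed.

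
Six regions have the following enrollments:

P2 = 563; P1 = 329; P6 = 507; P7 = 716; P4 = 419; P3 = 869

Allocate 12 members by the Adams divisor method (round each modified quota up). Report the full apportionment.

Standard divisor 3403/12 ≈ 283.583; standard quotas: P2 1.985, P1 1.160, P6 1.788, P7 2.525, P4 1.478, P3 3.064.
Rounding up gives 2, 2, 2, 3, 2, 4 = 15 seats, so the divisor must be adjusted.
With modified divisor 400: modified quotas P2 1.407, P1 0.823, P6 1.268, P7 1.790, P4 1.048, P3 2.172.
Rounding up: P2 2, P1 1, P6 2, P7 2, P4 2, P3 3 (total 12).

P2 2, P1 1, P6 2, P7 2, P4 2, P3 3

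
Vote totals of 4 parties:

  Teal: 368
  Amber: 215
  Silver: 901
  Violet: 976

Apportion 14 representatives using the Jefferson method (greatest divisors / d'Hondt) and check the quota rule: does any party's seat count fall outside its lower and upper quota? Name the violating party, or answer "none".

none

Standard quotas: Teal 2.094, Amber 1.224, Silver 5.128, Violet 5.554.
Jefferson allocation: Teal 2, Amber 1, Silver 5, Violet 6.
Every allocation lies between the lower and upper quota.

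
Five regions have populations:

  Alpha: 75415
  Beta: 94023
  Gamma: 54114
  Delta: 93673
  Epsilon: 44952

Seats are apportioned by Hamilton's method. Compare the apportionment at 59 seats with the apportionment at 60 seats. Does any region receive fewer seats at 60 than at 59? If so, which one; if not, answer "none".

Epsilon

At 59 seats: Alpha 12, Beta 15, Gamma 9, Delta 15, Epsilon 8.
At 60 seats: Alpha 12, Beta 16, Gamma 9, Delta 16, Epsilon 7.
Epsilon drops from 8 to 7.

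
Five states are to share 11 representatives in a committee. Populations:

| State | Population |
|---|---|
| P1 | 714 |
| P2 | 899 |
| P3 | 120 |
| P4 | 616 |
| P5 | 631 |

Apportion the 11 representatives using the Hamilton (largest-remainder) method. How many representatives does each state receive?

P1 3, P2 3, P3 1, P4 2, P5 2

Standard divisor: 2980 ÷ 11 ≈ 270.909.
Standard quotas: P1 2.636, P2 3.318, P3 0.443, P4 2.274, P5 2.329.
Lower quotas: P1 2, P2 3, P3 0, P4 2, P5 2 (sum 9, leaving 2 seats).
Remainders in descending order: P1 0.636, P3 0.443, P5 0.329, P2 0.318, P4 0.274.
Largest remainders: P1, P3 receive the extra seats.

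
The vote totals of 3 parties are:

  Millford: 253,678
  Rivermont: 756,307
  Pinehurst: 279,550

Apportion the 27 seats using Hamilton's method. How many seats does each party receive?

Millford 5, Rivermont 16, Pinehurst 6

The standard divisor is 1289535/27 ≈ 47760.556.
Standard quotas: Millford 5.3115, Rivermont 15.8354, Pinehurst 5.8532.
Lower quotas: Millford 5, Rivermont 15, Pinehurst 5 (sum 25, leaving 2 seats).
Remainders in descending order: Pinehurst 0.8532, Rivermont 0.8354, Millford 0.3115.
The surplus seats go to Pinehurst, Rivermont.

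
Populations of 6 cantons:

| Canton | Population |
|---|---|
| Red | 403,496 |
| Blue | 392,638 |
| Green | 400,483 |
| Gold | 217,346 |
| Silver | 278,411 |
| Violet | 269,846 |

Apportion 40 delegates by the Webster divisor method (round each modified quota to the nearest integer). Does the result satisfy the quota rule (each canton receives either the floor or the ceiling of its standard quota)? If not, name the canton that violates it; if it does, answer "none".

Standard quotas: Red 8.225, Blue 8.004, Green 8.164, Gold 4.431, Silver 5.675, Violet 5.501.
Webster allocation: Red 8, Blue 8, Green 8, Gold 4, Silver 6, Violet 6.
Every allocation lies between the lower and upper quota.

none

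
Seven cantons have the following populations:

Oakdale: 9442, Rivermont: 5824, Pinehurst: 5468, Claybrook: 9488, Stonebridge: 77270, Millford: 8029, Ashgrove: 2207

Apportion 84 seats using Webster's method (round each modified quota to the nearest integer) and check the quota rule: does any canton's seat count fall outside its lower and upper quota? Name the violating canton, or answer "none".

Stonebridge

Standard quotas: Oakdale 6.737, Rivermont 4.155, Pinehurst 3.901, Claybrook 6.770, Stonebridge 55.133, Millford 5.729, Ashgrove 1.575.
Webster allocation: Oakdale 7, Rivermont 4, Pinehurst 4, Claybrook 7, Stonebridge 54, Millford 6, Ashgrove 2.
Stonebridge has quota 55.133 (lower 55, upper 56) but receives 54 — outside the quota interval.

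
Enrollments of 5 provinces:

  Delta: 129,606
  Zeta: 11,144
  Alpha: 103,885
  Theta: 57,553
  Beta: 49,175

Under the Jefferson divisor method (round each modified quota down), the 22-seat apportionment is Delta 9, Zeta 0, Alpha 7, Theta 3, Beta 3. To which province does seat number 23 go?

Priority for the next seat is population ÷ (current seats + 1).
Priorities: Delta 12960.600, Zeta 11144.000, Alpha 12985.625, Theta 14388.250, Beta 12293.750.
Highest priority: Theta.

Theta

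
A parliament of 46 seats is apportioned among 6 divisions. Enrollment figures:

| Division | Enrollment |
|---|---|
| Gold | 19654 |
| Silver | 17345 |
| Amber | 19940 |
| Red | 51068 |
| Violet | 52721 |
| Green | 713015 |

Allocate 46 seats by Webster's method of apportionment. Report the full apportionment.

Standard divisor 873743/46 ≈ 18994.413; standard quotas: Gold 1.035, Silver 0.913, Amber 1.050, Red 2.689, Violet 2.776, Green 37.538.
Rounding to the nearest integer gives 1, 1, 1, 3, 3, 38 = 47 seats, so the divisor must be adjusted.
With modified divisor 19300: modified quotas Gold 1.018, Silver 0.899, Amber 1.033, Red 2.646, Violet 2.732, Green 36.944.
Rounding to the nearest integer: Gold 1, Silver 1, Amber 1, Red 3, Violet 3, Green 37 (total 46).

Gold=1; Silver=1; Amber=1; Red=3; Violet=3; Green=37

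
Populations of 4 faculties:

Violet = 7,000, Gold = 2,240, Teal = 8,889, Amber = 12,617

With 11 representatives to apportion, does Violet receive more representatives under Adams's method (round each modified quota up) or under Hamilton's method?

Adams

Adams: Violet 3, Gold 1, Teal 3, Amber 4.
Hamilton: Violet 2, Gold 1, Teal 3, Amber 5.
Violet gets 3 under Adams and 2 under Hamilton.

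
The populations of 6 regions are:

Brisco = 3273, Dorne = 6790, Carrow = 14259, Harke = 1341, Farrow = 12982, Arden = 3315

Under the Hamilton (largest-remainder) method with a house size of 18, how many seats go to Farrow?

Standard divisor: 41960 ÷ 18 ≈ 2331.111.
Standard quotas: Brisco 1.4041, Dorne 2.9128, Carrow 6.1168, Harke 0.5753, Farrow 5.5690, Arden 1.4221.
Lower quotas: Brisco 1, Dorne 2, Carrow 6, Harke 0, Farrow 5, Arden 1 (sum 15, leaving 3 seats).
Remainders in descending order: Dorne 0.9128, Harke 0.5753, Farrow 0.5690, Arden 0.4221, Brisco 0.4041, Carrow 0.1168.
Largest remainders: Dorne, Harke, Farrow receive the extra seats.
Farrow receives 6.

6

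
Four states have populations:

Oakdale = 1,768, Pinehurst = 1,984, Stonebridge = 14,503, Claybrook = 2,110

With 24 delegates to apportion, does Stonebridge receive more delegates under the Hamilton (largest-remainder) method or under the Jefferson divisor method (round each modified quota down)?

Jefferson

Hamilton: Oakdale 2, Pinehurst 2, Stonebridge 17, Claybrook 3.
Jefferson: Oakdale 2, Pinehurst 2, Stonebridge 18, Claybrook 2.
Stonebridge gets 17 under Hamilton and 18 under Jefferson.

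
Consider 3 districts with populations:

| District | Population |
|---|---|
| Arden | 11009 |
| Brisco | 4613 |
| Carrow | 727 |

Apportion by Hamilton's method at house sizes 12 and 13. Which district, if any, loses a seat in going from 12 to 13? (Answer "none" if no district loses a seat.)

At 12 seats: Arden 8, Brisco 3, Carrow 1.
At 13 seats: Arden 9, Brisco 4, Carrow 0.
Carrow drops from 1 to 0.

Carrow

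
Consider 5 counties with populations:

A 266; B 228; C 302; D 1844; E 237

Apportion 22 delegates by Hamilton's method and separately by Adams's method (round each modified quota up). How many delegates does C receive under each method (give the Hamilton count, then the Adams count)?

2 and 3

Hamilton: A 2, B 2, C 2, D 14, E 2.
Adams: A 2, B 2, C 3, D 13, E 2.
C gets 2 under Hamilton and 3 under Adams.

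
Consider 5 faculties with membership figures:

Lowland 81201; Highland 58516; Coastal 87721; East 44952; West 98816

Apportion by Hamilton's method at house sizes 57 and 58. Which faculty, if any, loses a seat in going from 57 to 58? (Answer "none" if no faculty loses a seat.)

At 57 seats: Lowland 12, Highland 9, Coastal 14, East 7, West 15.
At 58 seats: Lowland 13, Highland 9, Coastal 14, East 7, West 15.
No faculty's allocation decreased.

none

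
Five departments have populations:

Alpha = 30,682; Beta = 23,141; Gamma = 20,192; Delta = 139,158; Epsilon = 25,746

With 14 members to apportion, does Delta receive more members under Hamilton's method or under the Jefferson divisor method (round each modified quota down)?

Jefferson

Hamilton: Alpha 2, Beta 1, Gamma 1, Delta 8, Epsilon 2.
Jefferson: Alpha 2, Beta 1, Gamma 1, Delta 9, Epsilon 1.
Delta gets 8 under Hamilton and 9 under Jefferson.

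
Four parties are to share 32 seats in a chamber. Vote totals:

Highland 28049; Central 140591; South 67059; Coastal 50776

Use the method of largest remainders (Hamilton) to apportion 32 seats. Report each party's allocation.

Highland 3, Central 16, South 7, Coastal 6

Standard divisor: 286475 ÷ 32 ≈ 8952.344.
Standard quotas: Highland 3.1331, Central 15.7044, South 7.4907, Coastal 5.6718.
Lower quotas: Highland 3, Central 15, South 7, Coastal 5 (sum 30, leaving 2 seats).
Remainders in descending order: Central 0.7044, Coastal 0.6718, South 0.4907, Highland 0.1331.
Largest remainders: Central, Coastal receive the extra seats.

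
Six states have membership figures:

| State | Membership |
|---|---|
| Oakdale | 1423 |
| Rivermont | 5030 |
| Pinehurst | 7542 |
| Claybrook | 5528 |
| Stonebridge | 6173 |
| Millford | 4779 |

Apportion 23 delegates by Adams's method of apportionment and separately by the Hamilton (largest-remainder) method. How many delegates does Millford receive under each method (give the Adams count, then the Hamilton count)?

Adams: Oakdale 1, Rivermont 4, Pinehurst 5, Claybrook 4, Stonebridge 5, Millford 4.
Hamilton: Oakdale 1, Rivermont 4, Pinehurst 6, Claybrook 4, Stonebridge 5, Millford 3.
Millford gets 4 under Adams and 3 under Hamilton.

4 and 3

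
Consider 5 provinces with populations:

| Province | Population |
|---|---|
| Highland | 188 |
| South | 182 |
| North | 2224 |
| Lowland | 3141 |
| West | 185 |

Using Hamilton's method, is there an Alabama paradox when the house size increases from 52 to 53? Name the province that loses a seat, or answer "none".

At 52 seats: Highland 2, South 2, North 19, Lowland 27, West 2.
At 53 seats: Highland 2, South 1, North 20, Lowland 28, West 2.
South drops from 2 to 1.

South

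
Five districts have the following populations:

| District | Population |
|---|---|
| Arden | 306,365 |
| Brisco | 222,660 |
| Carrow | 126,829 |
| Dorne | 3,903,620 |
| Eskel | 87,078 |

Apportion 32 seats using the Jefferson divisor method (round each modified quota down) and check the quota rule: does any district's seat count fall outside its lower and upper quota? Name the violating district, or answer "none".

Standard quotas: Arden 2.110, Brisco 1.533, Carrow 0.873, Dorne 26.884, Eskel 0.600.
Jefferson allocation: Arden 2, Brisco 1, Carrow 0, Dorne 29, Eskel 0.
Dorne has quota 26.884 (lower 26, upper 27) but receives 29 — outside the quota interval.

Dorne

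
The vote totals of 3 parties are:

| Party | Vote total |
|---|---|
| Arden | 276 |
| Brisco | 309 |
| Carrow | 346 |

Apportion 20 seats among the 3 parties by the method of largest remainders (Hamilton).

Standard divisor: 931 ÷ 20 ≈ 46.55.
Standard quotas: Arden 5.929, Brisco 6.638, Carrow 7.433.
Lower quotas: Arden 5, Brisco 6, Carrow 7 (sum 18, leaving 2 seats).
Remainders in descending order: Arden 0.929, Brisco 0.638, Carrow 0.433.
The surplus seats go to Arden, Brisco.

Arden=6, Brisco=7, Carrow=7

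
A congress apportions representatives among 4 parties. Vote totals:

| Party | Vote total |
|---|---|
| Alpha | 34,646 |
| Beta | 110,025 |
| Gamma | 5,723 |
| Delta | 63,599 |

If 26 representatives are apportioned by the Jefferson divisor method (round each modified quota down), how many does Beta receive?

14

Standard divisor 213993/26 ≈ 8230.5; standard quotas: Alpha 4.209, Beta 13.368, Gamma 0.695, Delta 7.727.
Rounding down gives 4, 13, 0, 7 = 24 seats, so the divisor must be adjusted.
With modified divisor 7600: modified quotas Alpha 4.559, Beta 14.477, Gamma 0.753, Delta 8.368.
Rounding down: Alpha 4, Beta 14, Gamma 0, Delta 8 (total 26).
Beta receives 14.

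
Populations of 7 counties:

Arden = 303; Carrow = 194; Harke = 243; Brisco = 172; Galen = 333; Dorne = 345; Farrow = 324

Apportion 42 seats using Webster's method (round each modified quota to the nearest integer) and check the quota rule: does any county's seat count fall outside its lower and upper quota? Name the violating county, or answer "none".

Standard quotas: Arden 6.649, Carrow 4.257, Harke 5.332, Brisco 3.774, Galen 7.307, Dorne 7.571, Farrow 7.110.
Webster allocation: Arden 7, Carrow 4, Harke 5, Brisco 4, Galen 7, Dorne 8, Farrow 7.
Every allocation lies between the lower and upper quota.

none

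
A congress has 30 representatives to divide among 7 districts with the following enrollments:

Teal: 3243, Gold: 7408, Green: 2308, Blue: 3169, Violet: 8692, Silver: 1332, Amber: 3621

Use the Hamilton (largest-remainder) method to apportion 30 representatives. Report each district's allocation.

Teal 3, Gold 8, Green 2, Blue 3, Violet 9, Silver 1, Amber 4

Total 29773; standard divisor 29773/30 ≈ 992.433.
Standard quotas: Teal 3.2677, Gold 7.4645, Green 2.3256, Blue 3.1932, Violet 8.7583, Silver 1.3422, Amber 3.6486.
Lower quotas: Teal 3, Gold 7, Green 2, Blue 3, Violet 8, Silver 1, Amber 3 (sum 27, leaving 3 seats).
Remainders in descending order: Violet 0.7583, Amber 0.6486, Gold 0.4645, Silver 0.3422, Green 0.3256, Teal 0.2677, Blue 0.1932.
Largest remainders: Violet, Amber, Gold receive the extra seats.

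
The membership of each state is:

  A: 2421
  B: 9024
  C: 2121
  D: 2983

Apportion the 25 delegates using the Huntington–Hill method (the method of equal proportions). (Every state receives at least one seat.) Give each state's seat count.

A 4; B 14; C 3; D 4

With divisor 668: modified quotas A 3.624, B 13.509, C 3.175, D 4.466.
Geometric-mean thresholds: A √(3·4)=3.464, B √(13·14)=13.491, C √(3·4)=3.464, D √(4·5)=4.472.
Each quota rounded against its threshold gives A 4, B 14, C 3, D 4 (total 25).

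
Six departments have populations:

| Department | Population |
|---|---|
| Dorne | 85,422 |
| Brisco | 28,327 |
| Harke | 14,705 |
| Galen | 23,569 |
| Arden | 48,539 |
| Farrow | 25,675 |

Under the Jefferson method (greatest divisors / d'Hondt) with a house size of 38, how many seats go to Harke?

Standard divisor 226237/38 ≈ 5953.605; standard quotas: Dorne 14.348, Brisco 4.758, Harke 2.470, Galen 3.959, Arden 8.153, Farrow 4.313.
Rounding down gives 14, 4, 2, 3, 8, 4 = 35 seats, so the divisor must be adjusted.
With modified divisor 5500: modified quotas Dorne 15.531, Brisco 5.150, Harke 2.674, Galen 4.285, Arden 8.825, Farrow 4.668.
Rounding down: Dorne 15, Brisco 5, Harke 2, Galen 4, Arden 8, Farrow 4 (total 38).
Harke receives 2.

2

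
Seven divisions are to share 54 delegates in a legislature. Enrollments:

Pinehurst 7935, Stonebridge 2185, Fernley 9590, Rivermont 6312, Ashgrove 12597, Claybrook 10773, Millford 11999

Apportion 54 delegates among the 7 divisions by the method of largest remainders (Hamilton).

Pinehurst: 7; Stonebridge: 2; Fernley: 8; Rivermont: 6; Ashgrove: 11; Claybrook: 9; Millford: 11

Standard divisor: 61391 ÷ 54 ≈ 1136.87.
Standard quotas: Pinehurst 6.9797, Stonebridge 1.9219, Fernley 8.4354, Rivermont 5.5521, Ashgrove 11.0804, Claybrook 9.4760, Millford 10.5544.
Lower quotas: Pinehurst 6, Stonebridge 1, Fernley 8, Rivermont 5, Ashgrove 11, Claybrook 9, Millford 10 (sum 50, leaving 4 seats).
Remainders in descending order: Pinehurst 0.9797, Stonebridge 0.9219, Millford 0.5544, Rivermont 0.5521, Claybrook 0.4760, Fernley 0.4354, Ashgrove 0.0804.
The surplus seats go to Pinehurst, Stonebridge, Millford, Rivermont.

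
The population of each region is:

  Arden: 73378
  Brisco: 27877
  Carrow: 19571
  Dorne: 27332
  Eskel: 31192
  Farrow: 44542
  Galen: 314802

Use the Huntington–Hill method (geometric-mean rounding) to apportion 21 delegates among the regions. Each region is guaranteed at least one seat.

Arden 3; Brisco 1; Carrow 1; Dorne 1; Eskel 1; Farrow 2; Galen 12

With divisor 26302: modified quotas Arden 2.790, Brisco 1.060, Carrow 0.744, Dorne 1.039, Eskel 1.186, Farrow 1.693, Galen 11.969.
Geometric-mean thresholds: Arden √(2·3)=2.449, Brisco √(1·2)=1.414, Carrow (min 1), Dorne √(1·2)=1.414, Eskel √(1·2)=1.414, Farrow √(1·2)=1.414, Galen √(11·12)=11.489.
Each quota rounded against its threshold gives Arden 3, Brisco 1, Carrow 1, Dorne 1, Eskel 1, Farrow 2, Galen 12 (total 21).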